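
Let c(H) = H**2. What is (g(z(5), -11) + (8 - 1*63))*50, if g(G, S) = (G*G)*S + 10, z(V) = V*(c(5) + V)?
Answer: -12377250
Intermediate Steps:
z(V) = V*(25 + V) (z(V) = V*(5**2 + V) = V*(25 + V))
g(G, S) = 10 + S*G**2 (g(G, S) = G**2*S + 10 = S*G**2 + 10 = 10 + S*G**2)
(g(z(5), -11) + (8 - 1*63))*50 = ((10 - 11*25*(25 + 5)**2) + (8 - 1*63))*50 = ((10 - 11*(5*30)**2) + (8 - 63))*50 = ((10 - 11*150**2) - 55)*50 = ((10 - 11*22500) - 55)*50 = ((10 - 247500) - 55)*50 = (-247490 - 55)*50 = -247545*50 = -12377250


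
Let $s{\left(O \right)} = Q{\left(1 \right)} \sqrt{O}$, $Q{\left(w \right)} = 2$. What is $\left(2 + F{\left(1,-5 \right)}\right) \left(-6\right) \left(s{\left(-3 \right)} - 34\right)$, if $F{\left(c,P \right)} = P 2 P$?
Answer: $10608 - 624 i \sqrt{3} \approx 10608.0 - 1080.8 i$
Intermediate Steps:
$F{\left(c,P \right)} = 2 P^{2}$ ($F{\left(c,P \right)} = 2 P P = 2 P^{2}$)
$s{\left(O \right)} = 2 \sqrt{O}$
$\left(2 + F{\left(1,-5 \right)}\right) \left(-6\right) \left(s{\left(-3 \right)} - 34\right) = \left(2 + 2 \left(-5\right)^{2}\right) \left(-6\right) \left(2 \sqrt{-3} - 34\right) = \left(2 + 2 \cdot 25\right) \left(-6\right) \left(2 i \sqrt{3} - 34\right) = \left(2 + 50\right) \left(-6\right) \left(2 i \sqrt{3} - 34\right) = 52 \left(-6\right) \left(-34 + 2 i \sqrt{3}\right) = - 312 \left(-34 + 2 i \sqrt{3}\right) = 10608 - 624 i \sqrt{3}$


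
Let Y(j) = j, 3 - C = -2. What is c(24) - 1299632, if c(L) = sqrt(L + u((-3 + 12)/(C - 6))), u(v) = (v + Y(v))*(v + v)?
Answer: -1299632 + 2*sqrt(87) ≈ -1.2996e+6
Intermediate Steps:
C = 5 (C = 3 - 1*(-2) = 3 + 2 = 5)
u(v) = 4*v**2 (u(v) = (v + v)*(v + v) = (2*v)*(2*v) = 4*v**2)
c(L) = sqrt(324 + L) (c(L) = sqrt(L + 4*((-3 + 12)/(5 - 6))**2) = sqrt(L + 4*(9/(-1))**2) = sqrt(L + 4*(9*(-1))**2) = sqrt(L + 4*(-9)**2) = sqrt(L + 4*81) = sqrt(L + 324) = sqrt(324 + L))
c(24) - 1299632 = sqrt(324 + 24) - 1299632 = sqrt(348) - 1299632 = 2*sqrt(87) - 1299632 = -1299632 + 2*sqrt(87)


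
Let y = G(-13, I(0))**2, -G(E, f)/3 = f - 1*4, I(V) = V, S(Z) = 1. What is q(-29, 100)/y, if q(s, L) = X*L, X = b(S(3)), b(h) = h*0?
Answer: 0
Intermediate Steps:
b(h) = 0
X = 0
G(E, f) = 12 - 3*f (G(E, f) = -3*(f - 1*4) = -3*(f - 4) = -3*(-4 + f) = 12 - 3*f)
q(s, L) = 0 (q(s, L) = 0*L = 0)
y = 144 (y = (12 - 3*0)**2 = (12 + 0)**2 = 12**2 = 144)
q(-29, 100)/y = 0/144 = 0*(1/144) = 0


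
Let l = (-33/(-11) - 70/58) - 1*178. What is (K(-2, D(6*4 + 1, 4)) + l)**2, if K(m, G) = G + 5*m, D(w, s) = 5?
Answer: 27615025/841 ≈ 32836.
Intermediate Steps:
l = -5110/29 (l = (-33*(-1/11) - 70*1/58) - 178 = (3 - 35/29) - 178 = 52/29 - 178 = -5110/29 ≈ -176.21)
(K(-2, D(6*4 + 1, 4)) + l)**2 = ((5 + 5*(-2)) - 5110/29)**2 = ((5 - 10) - 5110/29)**2 = (-5 - 5110/29)**2 = (-5255/29)**2 = 27615025/841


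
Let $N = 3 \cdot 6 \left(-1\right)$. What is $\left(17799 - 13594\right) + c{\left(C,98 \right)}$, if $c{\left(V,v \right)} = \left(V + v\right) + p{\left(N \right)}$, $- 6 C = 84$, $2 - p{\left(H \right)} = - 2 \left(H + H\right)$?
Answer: $4219$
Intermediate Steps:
$N = -18$ ($N = 18 \left(-1\right) = -18$)
$p{\left(H \right)} = 2 + 4 H$ ($p{\left(H \right)} = 2 - - 2 \left(H + H\right) = 2 - - 2 \cdot 2 H = 2 - - 4 H = 2 + 4 H$)
$C = -14$ ($C = \left(- \frac{1}{6}\right) 84 = -14$)
$c{\left(V,v \right)} = -70 + V + v$ ($c{\left(V,v \right)} = \left(V + v\right) + \left(2 + 4 \left(-18\right)\right) = \left(V + v\right) + \left(2 - 72\right) = \left(V + v\right) - 70 = -70 + V + v$)
$\left(17799 - 13594\right) + c{\left(C,98 \right)} = \left(17799 - 13594\right) - -14 = 4205 + 14 = 4219$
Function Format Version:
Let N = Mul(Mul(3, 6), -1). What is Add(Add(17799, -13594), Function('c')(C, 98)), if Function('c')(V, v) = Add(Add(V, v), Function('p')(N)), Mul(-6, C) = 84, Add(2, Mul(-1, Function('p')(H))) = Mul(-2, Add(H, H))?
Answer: 4219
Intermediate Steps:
N = -18 (N = Mul(18, -1) = -18)
Function('p')(H) = Add(2, Mul(4, H)) (Function('p')(H) = Add(2, Mul(-1, Mul(-2, Add(H, H)))) = Add(2, Mul(-1, Mul(-2, Mul(2, H)))) = Add(2, Mul(-1, Mul(-4, H))) = Add(2, Mul(4, H)))
C = -14 (C = Mul(Rational(-1, 6), 84) = -14)
Function('c')(V, v) = Add(-70, V, v) (Function('c')(V, v) = Add(Add(V, v), Add(2, Mul(4, -18))) = Add(Add(V, v), Add(2, -72)) = Add(Add(V, v), -70) = Add(-70, V, v))
Add(Add(17799, -13594), Function('c')(C, 98)) = Add(Add(17799, -13594), Add(-70, -14, 98)) = Add(4205, 14) = 4219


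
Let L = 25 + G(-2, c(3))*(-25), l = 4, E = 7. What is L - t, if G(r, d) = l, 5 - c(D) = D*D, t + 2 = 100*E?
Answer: -773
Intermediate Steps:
t = 698 (t = -2 + 100*7 = -2 + 700 = 698)
c(D) = 5 - D² (c(D) = 5 - D*D = 5 - D²)
G(r, d) = 4
L = -75 (L = 25 + 4*(-25) = 25 - 100 = -75)
L - t = -75 - 1*698 = -75 - 698 = -773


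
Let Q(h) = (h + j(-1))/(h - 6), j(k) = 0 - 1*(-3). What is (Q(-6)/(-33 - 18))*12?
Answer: -1/17 ≈ -0.058824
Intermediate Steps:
j(k) = 3 (j(k) = 0 + 3 = 3)
Q(h) = (3 + h)/(-6 + h) (Q(h) = (h + 3)/(h - 6) = (3 + h)/(-6 + h))
(Q(-6)/(-33 - 18))*12 = (((3 - 6)/(-6 - 6))/(-33 - 18))*12 = ((-3/(-12))/(-51))*12 = (-1/12*(-3)*(-1/51))*12 = ((¼)*(-1/51))*12 = -1/204*12 = -1/17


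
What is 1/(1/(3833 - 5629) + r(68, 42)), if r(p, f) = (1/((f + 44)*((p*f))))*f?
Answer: -2625752/1013 ≈ -2592.1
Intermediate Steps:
r(p, f) = 1/(p*(44 + f)) (r(p, f) = (1/((44 + f)*((f*p))))*f = ((1/(f*p))/(44 + f))*f = (1/(f*p*(44 + f)))*f = 1/(p*(44 + f)))
1/(1/(3833 - 5629) + r(68, 42)) = 1/(1/(3833 - 5629) + 1/(68*(44 + 42))) = 1/(1/(-1796) + (1/68)/86) = 1/(-1/1796 + (1/68)*(1/86)) = 1/(-1/1796 + 1/5848) = 1/(-1013/2625752) = -2625752/1013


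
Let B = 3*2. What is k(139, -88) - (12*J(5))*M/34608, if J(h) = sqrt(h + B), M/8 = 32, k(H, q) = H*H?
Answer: 19321 - 64*sqrt(11)/721 ≈ 19321.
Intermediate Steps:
k(H, q) = H**2
B = 6
M = 256 (M = 8*32 = 256)
J(h) = sqrt(6 + h) (J(h) = sqrt(h + 6) = sqrt(6 + h))
k(139, -88) - (12*J(5))*M/34608 = 139**2 - (12*sqrt(6 + 5))*256/34608 = 19321 - (12*sqrt(11))*256/34608 = 19321 - 3072*sqrt(11)/34608 = 19321 - 64*sqrt(11)/721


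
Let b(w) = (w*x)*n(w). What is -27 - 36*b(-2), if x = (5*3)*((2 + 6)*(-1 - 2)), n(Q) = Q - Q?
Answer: -27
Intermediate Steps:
n(Q) = 0
x = -360 (x = 15*(8*(-3)) = 15*(-24) = -360)
b(w) = 0 (b(w) = (w*(-360))*0 = -360*w*0 = 0)
-27 - 36*b(-2) = -27 - 36*0 = -27 + 0 = -27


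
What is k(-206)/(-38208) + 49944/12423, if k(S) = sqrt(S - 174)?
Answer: 16648/4141 - I*sqrt(95)/19104 ≈ 4.0203 - 0.0005102*I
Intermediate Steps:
k(S) = sqrt(-174 + S)
k(-206)/(-38208) + 49944/12423 = sqrt(-174 - 206)/(-38208) + 49944/12423 = sqrt(-380)*(-1/38208) + 49944*(1/12423) = (2*I*sqrt(95))*(-1/38208) + 16648/4141 = -I*sqrt(95)/19104 + 16648/4141 = 16648/4141 - I*sqrt(95)/19104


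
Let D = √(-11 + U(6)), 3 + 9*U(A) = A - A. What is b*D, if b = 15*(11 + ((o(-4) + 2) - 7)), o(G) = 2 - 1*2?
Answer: 30*I*√102 ≈ 302.99*I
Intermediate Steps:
U(A) = -⅓ (U(A) = -⅓ + (A - A)/9 = -⅓ + (⅑)*0 = -⅓ + 0 = -⅓)
o(G) = 0 (o(G) = 2 - 2 = 0)
D = I*√102/3 (D = √(-11 - ⅓) = √(-34/3) = I*√102/3 ≈ 3.3665*I)
b = 90 (b = 15*(11 + ((0 + 2) - 7)) = 15*(11 + (2 - 7)) = 15*(11 - 5) = 15*6 = 90)
b*D = 90*(I*√102/3) = 30*I*√102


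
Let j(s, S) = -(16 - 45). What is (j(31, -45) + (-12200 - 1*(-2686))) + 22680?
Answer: 13195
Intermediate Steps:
j(s, S) = 29 (j(s, S) = -1*(-29) = 29)
(j(31, -45) + (-12200 - 1*(-2686))) + 22680 = (29 + (-12200 - 1*(-2686))) + 22680 = (29 + (-12200 + 2686)) + 22680 = (29 - 9514) + 22680 = -9485 + 22680 = 13195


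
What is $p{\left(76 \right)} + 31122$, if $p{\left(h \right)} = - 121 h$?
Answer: $21926$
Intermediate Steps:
$p{\left(76 \right)} + 31122 = \left(-121\right) 76 + 31122 = -9196 + 31122 = 21926$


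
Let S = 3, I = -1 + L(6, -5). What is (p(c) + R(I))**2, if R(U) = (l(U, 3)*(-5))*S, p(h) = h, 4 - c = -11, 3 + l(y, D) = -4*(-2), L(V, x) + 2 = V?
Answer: 3600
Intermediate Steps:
L(V, x) = -2 + V
I = 3 (I = -1 + (-2 + 6) = -1 + 4 = 3)
l(y, D) = 5 (l(y, D) = -3 - 4*(-2) = -3 + 8 = 5)
c = 15 (c = 4 - 1*(-11) = 4 + 11 = 15)
R(U) = -75 (R(U) = (5*(-5))*3 = -25*3 = -75)
(p(c) + R(I))**2 = (15 - 75)**2 = (-60)**2 = 3600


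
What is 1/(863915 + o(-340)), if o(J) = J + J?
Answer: 1/863235 ≈ 1.1584e-6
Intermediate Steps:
o(J) = 2*J
1/(863915 + o(-340)) = 1/(863915 + 2*(-340)) = 1/(863915 - 680) = 1/863235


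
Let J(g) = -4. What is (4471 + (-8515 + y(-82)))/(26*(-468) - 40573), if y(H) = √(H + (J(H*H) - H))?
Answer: 4044/52741 - 2*I/52741 ≈ 0.076677 - 3.7921e-5*I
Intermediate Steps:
y(H) = 2*I (y(H) = √(H + (-4 - H)) = √(-4) = 2*I)
(4471 + (-8515 + y(-82)))/(26*(-468) - 40573) = (4471 + (-8515 + 2*I))/(26*(-468) - 40573) = (-4044 + 2*I)/(-12168 - 40573) = (-4044 + 2*I)/(-52741) = (-4044 + 2*I)*(-1/52741) = 4044/52741 - 2*I/52741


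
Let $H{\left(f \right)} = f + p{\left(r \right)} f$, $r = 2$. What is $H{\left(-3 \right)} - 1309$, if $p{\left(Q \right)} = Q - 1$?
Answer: $-1315$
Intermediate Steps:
$p{\left(Q \right)} = -1 + Q$
$H{\left(f \right)} = 2 f$ ($H{\left(f \right)} = f + \left(-1 + 2\right) f = f + 1 f = f + f = 2 f$)
$H{\left(-3 \right)} - 1309 = 2 \left(-3\right) - 1309 = -6 - 1309 = -1315$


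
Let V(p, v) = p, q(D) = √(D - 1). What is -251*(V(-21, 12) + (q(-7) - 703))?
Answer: 181724 - 502*I*√2 ≈ 1.8172e+5 - 709.94*I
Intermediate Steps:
q(D) = √(-1 + D)
-251*(V(-21, 12) + (q(-7) - 703)) = -251*(-21 + (√(-1 - 7) - 703)) = -251*(-21 + (√(-8) - 703)) = -251*(-21 + (2*I*√2 - 703)) = -251*(-21 + (-703 + 2*I*√2)) = -251*(-724 + 2*I*√2) = 181724 - 502*I*√2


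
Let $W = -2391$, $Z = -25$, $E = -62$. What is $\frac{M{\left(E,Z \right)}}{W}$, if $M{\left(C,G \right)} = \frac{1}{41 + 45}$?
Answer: $- \frac{1}{205626} \approx -4.8632 \cdot 10^{-6}$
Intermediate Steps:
$M{\left(C,G \right)} = \frac{1}{86}$
$\frac{M{\left(E,Z \right)}}{W} = \frac{1}{86 \left(-2391\right)} = \frac{1}{86} \left(- \frac{1}{2391}\right) = - \frac{1}{205626}$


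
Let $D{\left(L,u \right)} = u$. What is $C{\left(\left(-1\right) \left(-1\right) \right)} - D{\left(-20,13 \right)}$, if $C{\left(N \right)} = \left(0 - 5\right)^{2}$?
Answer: $12$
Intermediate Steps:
$C{\left(N \right)} = 25$ ($C{\left(N \right)} = \left(-5\right)^{2} = 25$)
$C{\left(\left(-1\right) \left(-1\right) \right)} - D{\left(-20,13 \right)} = 25 - 13 = 12$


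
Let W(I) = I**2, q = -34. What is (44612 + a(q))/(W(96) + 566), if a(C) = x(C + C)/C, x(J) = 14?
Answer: 10389/2278 ≈ 4.5606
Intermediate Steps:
a(C) = 14/C
(44612 + a(q))/(W(96) + 566) = (44612 + 14/(-34))/(96**2 + 566) = (44612 + 14*(-1/34))/(9216 + 566) = (44612 - 7/17)/9782 = (758397/17)*(1/9782) = 10389/2278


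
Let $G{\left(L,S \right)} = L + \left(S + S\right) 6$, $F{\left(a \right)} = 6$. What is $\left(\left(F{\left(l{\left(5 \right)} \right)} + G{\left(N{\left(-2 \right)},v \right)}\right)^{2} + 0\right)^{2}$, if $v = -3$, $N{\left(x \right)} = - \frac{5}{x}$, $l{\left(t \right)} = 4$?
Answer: $\frac{9150625}{16} \approx 5.7191 \cdot 10^{5}$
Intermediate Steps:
$G{\left(L,S \right)} = L + 12 S$ ($G{\left(L,S \right)} = L + 2 S 6 = L + 12 S$)
$\left(\left(F{\left(l{\left(5 \right)} \right)} + G{\left(N{\left(-2 \right)},v \right)}\right)^{2} + 0\right)^{2} = \left(\left(6 + \left(- \frac{5}{-2} + 12 \left(-3\right)\right)\right)^{2} + 0\right)^{2} = \left(\left(6 - \frac{67}{2}\right)^{2} + 0\right)^{2} = \left(\left(- \frac{55}{2}\right)^{2} + 0\right)^{2} = \left(\frac{3025}{4} + 0\right)^{2} = \left(\frac{3025}{4}\right)^{2} = \frac{9150625}{16}$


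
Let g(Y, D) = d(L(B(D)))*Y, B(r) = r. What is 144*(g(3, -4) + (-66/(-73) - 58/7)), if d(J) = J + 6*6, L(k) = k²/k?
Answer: 6520896/511 ≈ 12761.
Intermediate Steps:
L(k) = k
d(J) = 36 + J (d(J) = J + 36 = 36 + J)
g(Y, D) = Y*(36 + D) (g(Y, D) = (36 + D)*Y = Y*(36 + D))
144*(g(3, -4) + (-66/(-73) - 58/7)) = 144*(3*(36 - 4) + (-66/(-73) - 58/7)) = 144*(3*32 + (-66*(-1/73) - 58*⅐)) = 144*(96 + (66/73 - 58/7)) = 144*(96 - 3772/511) = 144*(45284/511) = 6520896/511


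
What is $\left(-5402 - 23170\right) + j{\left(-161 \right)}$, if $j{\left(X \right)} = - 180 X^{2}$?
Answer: $-4694352$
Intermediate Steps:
$\left(-5402 - 23170\right) + j{\left(-161 \right)} = \left(-5402 - 23170\right) - 180 \left(-161\right)^{2} = -28572 - 4665780 = -4694352$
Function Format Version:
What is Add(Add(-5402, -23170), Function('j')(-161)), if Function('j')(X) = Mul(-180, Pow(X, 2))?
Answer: -4694352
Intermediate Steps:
Add(Add(-5402, -23170), Function('j')(-161)) = Add(Add(-5402, -23170), Mul(-180, Pow(-161, 2))) = Add(-28572, Mul(-180, 25921)) = Add(-28572, -4665780) = -4694352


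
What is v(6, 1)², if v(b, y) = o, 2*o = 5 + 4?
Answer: 81/4 ≈ 20.250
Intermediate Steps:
o = 9/2 (o = (5 + 4)/2 = (½)*9 = 9/2 ≈ 4.5000)
v(b, y) = 9/2
v(6, 1)² = (9/2)² = 81/4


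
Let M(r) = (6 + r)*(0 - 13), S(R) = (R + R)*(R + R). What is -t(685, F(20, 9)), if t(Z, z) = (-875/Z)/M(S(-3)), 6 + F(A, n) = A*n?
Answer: -25/10686 ≈ -0.0023395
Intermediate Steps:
F(A, n) = -6 + A*n
S(R) = 4*R² (S(R) = (2*R)*(2*R) = 4*R²)
M(r) = -78 - 13*r (M(r) = (6 + r)*(-13) = -78 - 13*r)
t(Z, z) = 125/(78*Z) (t(Z, z) = (-875/Z)/(-78 - 52*(-3)²) = (-875/Z)/(-78 - 52*9) = (-875/Z)/(-78 - 13*36) = (-875/Z)/(-78 - 468) = -875/Z/(-546) = -875/Z*(-1/546) = 125/(78*Z))
-t(685, F(20, 9)) = -125/(78*685) = -1*25/10686 = -25/10686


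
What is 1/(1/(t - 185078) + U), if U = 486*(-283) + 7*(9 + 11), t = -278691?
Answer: -463769/63720933063 ≈ -7.2781e-6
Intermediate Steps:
U = -137398 (U = -137538 + 7*20 = -137538 + 140 = -137398)
1/(1/(t - 185078) + U) = 1/(1/(-278691 - 185078) - 137398) = 1/(1/(-463769) - 137398) = 1/(-1/463769 - 137398) = 1/(-63720933063/463769) = -463769/63720933063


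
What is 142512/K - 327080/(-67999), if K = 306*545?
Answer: 10706300848/1890032205 ≈ 5.6646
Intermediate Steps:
K = 166770
142512/K - 327080/(-67999) = 142512/166770 - 327080/(-67999) = 142512*(1/166770) - 327080*(-1/67999) = 23752/27795 + 327080/67999 = 10706300848/1890032205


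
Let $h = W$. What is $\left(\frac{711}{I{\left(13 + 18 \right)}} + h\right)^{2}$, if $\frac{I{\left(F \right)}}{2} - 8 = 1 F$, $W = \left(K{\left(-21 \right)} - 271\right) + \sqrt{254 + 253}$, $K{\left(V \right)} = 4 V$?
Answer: $\frac{81216781}{676} - 8993 \sqrt{3} \approx 1.0457 \cdot 10^{5}$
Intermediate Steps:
$W = -355 + 13 \sqrt{3}$ ($W = \left(4 \left(-21\right) - 271\right) + \sqrt{254 + 253} = \left(-84 - 271\right) + \sqrt{507} = -355 + 13 \sqrt{3} \approx -332.48$)
$I{\left(F \right)} = 16 + 2 F$ ($I{\left(F \right)} = 16 + 2 \cdot 1 F = 16 + 2 F$)
$h = -355 + 13 \sqrt{3} \approx -332.48$
$\left(\frac{711}{I{\left(13 + 18 \right)}} + h\right)^{2} = \left(\frac{711}{16 + 2 \left(13 + 18\right)} - \left(355 - 13 \sqrt{3}\right)\right)^{2} = \left(\frac{711}{16 + 2 \cdot 31} - \left(355 - 13 \sqrt{3}\right)\right)^{2} = \left(\frac{711}{16 + 62} - \left(355 - 13 \sqrt{3}\right)\right)^{2} = \left(\frac{711}{78} - \left(355 - 13 \sqrt{3}\right)\right)^{2} = \left(711 \cdot \frac{1}{78} - \left(355 - 13 \sqrt{3}\right)\right)^{2} = \left(\frac{237}{26} - \left(355 - 13 \sqrt{3}\right)\right)^{2} = \left(- \frac{8993}{26} + 13 \sqrt{3}\right)^{2}$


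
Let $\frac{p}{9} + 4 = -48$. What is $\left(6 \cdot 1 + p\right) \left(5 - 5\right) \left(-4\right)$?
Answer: $0$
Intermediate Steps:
$p = -468$ ($p = -36 + 9 \left(-48\right) = -36 - 432 = -468$)
$\left(6 \cdot 1 + p\right) \left(5 - 5\right) \left(-4\right) = \left(6 \cdot 1 - 468\right) \left(5 - 5\right) \left(-4\right) = \left(6 - 468\right) 0 \left(-4\right) = \left(-462\right) 0 = 0$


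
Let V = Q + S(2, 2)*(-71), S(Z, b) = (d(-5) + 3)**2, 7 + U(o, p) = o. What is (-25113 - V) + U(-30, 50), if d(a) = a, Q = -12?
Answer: -24854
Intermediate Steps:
U(o, p) = -7 + o
S(Z, b) = 4 (S(Z, b) = (-5 + 3)**2 = (-2)**2 = 4)
V = -296 (V = -12 + 4*(-71) = -12 - 284 = -296)
(-25113 - V) + U(-30, 50) = (-25113 - 1*(-296)) + (-7 - 30) = (-25113 + 296) - 37 = -24817 - 37 = -24854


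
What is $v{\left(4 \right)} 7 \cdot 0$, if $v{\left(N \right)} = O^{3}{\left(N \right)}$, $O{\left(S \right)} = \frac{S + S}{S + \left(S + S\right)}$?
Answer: $0$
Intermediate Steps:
$O{\left(S \right)} = \frac{2}{3}$ ($O{\left(S \right)} = \frac{2 S}{S + 2 S} = \frac{2 S}{3 S} = 2 S \frac{1}{3 S} = \frac{2}{3}$)
$v{\left(N \right)} = \frac{8}{27}$ ($v{\left(N \right)} = \left(\frac{2}{3}\right)^{3} = \frac{8}{27}$)
$v{\left(4 \right)} 7 \cdot 0 = \frac{8 \cdot 7 \cdot 0}{27} = \frac{8}{27} \cdot 0 = 0$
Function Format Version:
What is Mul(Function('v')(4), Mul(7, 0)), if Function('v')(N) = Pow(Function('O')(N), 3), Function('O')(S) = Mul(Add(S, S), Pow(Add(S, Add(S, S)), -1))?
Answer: 0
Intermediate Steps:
Function('O')(S) = Rational(2, 3) (Function('O')(S) = Mul(Mul(2, S), Pow(Add(S, Mul(2, S)), -1)) = Mul(Mul(2, S), Pow(Mul(3, S), -1)) = Mul(Mul(2, S), Mul(Rational(1, 3), Pow(S, -1))) = Rational(2, 3))
Function('v')(N) = Rational(8, 27) (Function('v')(N) = Pow(Rational(2, 3), 3) = Rational(8, 27))
Mul(Function('v')(4), Mul(7, 0)) = Mul(Rational(8, 27), Mul(7, 0)) = Mul(Rational(8, 27), 0) = 0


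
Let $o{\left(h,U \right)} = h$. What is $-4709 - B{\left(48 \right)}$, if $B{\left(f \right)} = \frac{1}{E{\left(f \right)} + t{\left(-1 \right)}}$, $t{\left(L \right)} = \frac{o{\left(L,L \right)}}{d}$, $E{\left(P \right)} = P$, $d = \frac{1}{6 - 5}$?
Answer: $- \frac{221324}{47} \approx -4709.0$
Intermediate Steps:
$d = 1$ ($d = 1^{-1} = 1$)
$t{\left(L \right)} = L$ ($t{\left(L \right)} = \frac{L}{1} = L 1 = L$)
$B{\left(f \right)} = \frac{1}{-1 + f}$ ($B{\left(f \right)} = \frac{1}{f - 1} = \frac{1}{-1 + f}$)
$-4709 - B{\left(48 \right)} = -4709 - \frac{1}{-1 + 48} = -4709 - \frac{1}{47} = - \frac{221324}{47}$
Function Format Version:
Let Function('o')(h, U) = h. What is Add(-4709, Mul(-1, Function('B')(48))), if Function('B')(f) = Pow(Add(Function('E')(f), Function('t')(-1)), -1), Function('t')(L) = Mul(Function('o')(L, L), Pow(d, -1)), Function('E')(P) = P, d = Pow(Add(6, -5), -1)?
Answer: Rational(-221324, 47) ≈ -4709.0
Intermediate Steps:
d = 1 (d = Pow(1, -1) = 1)
Function('t')(L) = L (Function('t')(L) = Mul(L, Pow(1, -1)) = Mul(L, 1) = L)
Function('B')(f) = Pow(Add(-1, f), -1) (Function('B')(f) = Pow(Add(f, -1), -1) = Pow(Add(-1, f), -1))
Add(-4709, Mul(-1, Function('B')(48))) = Add(-4709, Mul(-1, Pow(Add(-1, 48), -1))) = Add(-4709, Mul(-1, Pow(47, -1))) = Add(-4709, Mul(-1, Rational(1, 47))) = Add(-4709, Rational(-1, 47)) = Rational(-221324, 47)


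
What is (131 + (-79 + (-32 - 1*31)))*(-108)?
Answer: 1188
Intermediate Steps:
(131 + (-79 + (-32 - 1*31)))*(-108) = (131 + (-79 + (-32 - 31)))*(-108) = (131 + (-79 - 63))*(-108) = (131 - 142)*(-108) = -11*(-108) = 1188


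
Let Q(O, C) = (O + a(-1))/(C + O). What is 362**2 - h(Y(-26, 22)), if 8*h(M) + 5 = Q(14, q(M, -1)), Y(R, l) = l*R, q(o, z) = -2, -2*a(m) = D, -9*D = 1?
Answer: 226444859/1728 ≈ 1.3104e+5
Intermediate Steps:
D = -1/9 (D = -1/9*1 = -1/9 ≈ -0.11111)
a(m) = 1/18 (a(m) = -1/2*(-1/9) = 1/18)
Y(R, l) = R*l
Q(O, C) = (1/18 + O)/(C + O) (Q(O, C) = (O + 1/18)/(C + O) = (1/18 + O)/(C + O))
h(M) = -827/1728 (h(M) = -5/8 + ((1/18 + 14)/(-2 + 14))/8 = -5/8 + ((253/18)/12)/8 = -5/8 + ((1/12)*(253/18))/8 = -5/8 + (1/8)*(253/216) = -5/8 + 253/1728 = -827/1728)
362**2 - h(Y(-26, 22)) = 362**2 - 1*(-827/1728) = 131044 + 827/1728 = 226444859/1728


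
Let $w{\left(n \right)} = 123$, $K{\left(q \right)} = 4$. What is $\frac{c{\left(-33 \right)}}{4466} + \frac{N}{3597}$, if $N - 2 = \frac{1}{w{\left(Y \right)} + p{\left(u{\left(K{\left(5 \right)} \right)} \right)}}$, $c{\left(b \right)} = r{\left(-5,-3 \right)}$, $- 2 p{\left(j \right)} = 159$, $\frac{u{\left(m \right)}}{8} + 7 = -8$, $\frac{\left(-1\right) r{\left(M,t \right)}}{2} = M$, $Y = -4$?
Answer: $\frac{6137}{2190573} \approx 0.0028015$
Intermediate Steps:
$r{\left(M,t \right)} = - 2 M$
$u{\left(m \right)} = -120$ ($u{\left(m \right)} = -56 + 8 \left(-8\right) = -56 - 64 = -120$)
$p{\left(j \right)} = - \frac{159}{2}$ ($p{\left(j \right)} = \left(- \frac{1}{2}\right) 159 = - \frac{159}{2}$)
$c{\left(b \right)} = 10$ ($c{\left(b \right)} = \left(-2\right) \left(-5\right) = 10$)
$N = \frac{176}{87}$ ($N = 2 + \frac{1}{123 - \frac{159}{2}} = 2 + \frac{1}{\frac{87}{2}} = 2 + \frac{2}{87} = \frac{176}{87} \approx 2.023$)
$\frac{c{\left(-33 \right)}}{4466} + \frac{N}{3597} = \frac{10}{4466} + \frac{176}{87 \cdot 3597} = 10 \cdot \frac{1}{4466} + \frac{176}{87} \cdot \frac{1}{3597} = \frac{5}{2233} + \frac{16}{28449} = \frac{6137}{2190573}$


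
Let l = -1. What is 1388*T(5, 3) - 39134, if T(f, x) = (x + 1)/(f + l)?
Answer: -37746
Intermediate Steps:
T(f, x) = (1 + x)/(-1 + f) (T(f, x) = (x + 1)/(f - 1) = (1 + x)/(-1 + f))
1388*T(5, 3) - 39134 = 1388*((1 + 3)/(-1 + 5)) - 39134 = 1388*(4/4) - 39134 = 1388*((1/4)*4) - 39134 = 1388*1 - 39134 = 1388 - 39134 = -37746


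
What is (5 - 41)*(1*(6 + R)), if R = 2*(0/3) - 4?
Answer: -72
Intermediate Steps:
R = -4 (R = 2*(0*(⅓)) - 4 = 2*0 - 4 = 0 - 4 = -4)
(5 - 41)*(1*(6 + R)) = (5 - 41)*(1*(6 - 4)) = -36*2 = -72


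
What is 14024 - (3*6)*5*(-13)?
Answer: 15194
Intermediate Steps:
14024 - (3*6)*5*(-13) = 14024 - 18*5*(-13) = 14024 - 90*(-13) = 14024 - 1*(-1170) = 14024 + 1170 = 15194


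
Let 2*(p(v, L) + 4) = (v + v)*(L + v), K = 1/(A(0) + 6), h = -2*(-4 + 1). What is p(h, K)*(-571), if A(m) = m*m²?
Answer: -18843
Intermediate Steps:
h = 6 (h = -2*(-3) = 6)
A(m) = m³
K = ⅙ (K = 1/(0³ + 6) = 1/(0 + 6) = 1/6 = ⅙ ≈ 0.16667)
p(v, L) = -4 + v*(L + v) (p(v, L) = -4 + ((v + v)*(L + v))/2 = -4 + ((2*v)*(L + v))/2 = -4 + (2*v*(L + v))/2 = -4 + v*(L + v))
p(h, K)*(-571) = (-4 + 6² + (⅙)*6)*(-571) = (-4 + 36 + 1)*(-571) = 33*(-571) = -18843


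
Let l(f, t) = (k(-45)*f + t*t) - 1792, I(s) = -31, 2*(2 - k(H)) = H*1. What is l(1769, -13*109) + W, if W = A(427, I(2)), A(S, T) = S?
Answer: 4099729/2 ≈ 2.0499e+6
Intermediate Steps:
k(H) = 2 - H/2
l(f, t) = -1792 + t² + 49*f/2 (l(f, t) = ((2 - ½*(-45))*f + t*t) - 1792 = ((2 + 45/2)*f + t²) - 1792 = (49*f/2 + t²) - 1792 = (t² + 49*f/2) - 1792 = -1792 + t² + 49*f/2)
W = 427
l(1769, -13*109) + W = (-1792 + (-13*109)² + (49/2)*1769) + 427 = (-1792 + (-1417)² + 86681/2) + 427 = (-1792 + 2007889 + 86681/2) + 427 = 4098875/2 + 427 = 4099729/2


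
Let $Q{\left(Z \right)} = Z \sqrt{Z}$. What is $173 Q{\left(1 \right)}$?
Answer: $173$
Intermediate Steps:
$Q{\left(Z \right)} = Z^{\frac{3}{2}}$
$173 Q{\left(1 \right)} = 173 \cdot 1^{\frac{3}{2}} = 173 \cdot 1 = 173$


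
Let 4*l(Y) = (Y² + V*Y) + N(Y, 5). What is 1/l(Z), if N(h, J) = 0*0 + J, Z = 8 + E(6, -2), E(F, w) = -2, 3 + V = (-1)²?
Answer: 4/29 ≈ 0.13793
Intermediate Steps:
V = -2 (V = -3 + (-1)² = -3 + 1 = -2)
Z = 6 (Z = 8 - 2 = 6)
N(h, J) = J (N(h, J) = 0 + J = J)
l(Y) = 5/4 - Y/2 + Y²/4 (l(Y) = ((Y² - 2*Y) + 5)/4 = (5 + Y² - 2*Y)/4 = 5/4 - Y/2 + Y²/4)
1/l(Z) = 1/(5/4 - ½*6 + (¼)*6²) = 1/(5/4 - 3 + (¼)*36) = 1/(5/4 - 3 + 9) = 1/(29/4) = 4/29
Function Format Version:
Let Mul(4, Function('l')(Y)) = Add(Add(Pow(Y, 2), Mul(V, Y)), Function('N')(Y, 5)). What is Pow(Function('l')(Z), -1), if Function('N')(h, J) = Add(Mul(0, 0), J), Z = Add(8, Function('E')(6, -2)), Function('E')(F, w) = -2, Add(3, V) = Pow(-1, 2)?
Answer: Rational(4, 29) ≈ 0.13793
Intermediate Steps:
V = -2 (V = Add(-3, Pow(-1, 2)) = Add(-3, 1) = -2)
Z = 6 (Z = Add(8, -2) = 6)
Function('N')(h, J) = J (Function('N')(h, J) = Add(0, J) = J)
Function('l')(Y) = Add(Rational(5, 4), Mul(Rational(-1, 2), Y), Mul(Rational(1, 4), Pow(Y, 2))) (Function('l')(Y) = Mul(Rational(1, 4), Add(Add(Pow(Y, 2), Mul(-2, Y)), 5)) = Mul(Rational(1, 4), Add(5, Pow(Y, 2), Mul(-2, Y))) = Add(Rational(5, 4), Mul(Rational(-1, 2), Y), Mul(Rational(1, 4), Pow(Y, 2))))
Pow(Function('l')(Z), -1) = Pow(Add(Rational(5, 4), Mul(Rational(-1, 2), 6), Mul(Rational(1, 4), Pow(6, 2))), -1) = Pow(Add(Rational(5, 4), -3, Mul(Rational(1, 4), 36)), -1) = Pow(Add(Rational(5, 4), -3, 9), -1) = Pow(Rational(29, 4), -1) = Rational(4, 29)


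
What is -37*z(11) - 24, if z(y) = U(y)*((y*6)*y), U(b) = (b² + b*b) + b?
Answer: -6796110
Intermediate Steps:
U(b) = b + 2*b² (U(b) = (b² + b²) + b = 2*b² + b = b + 2*b²)
z(y) = 6*y³*(1 + 2*y) (z(y) = (y*(1 + 2*y))*((y*6)*y) = (y*(1 + 2*y))*((6*y)*y) = (y*(1 + 2*y))*(6*y²) = 6*y³*(1 + 2*y))
-37*z(11) - 24 = -37*11³*(6 + 12*11) - 24 = -49247*(6 + 132) - 24 = -49247*138 - 24 = -37*183678 - 24 = -6796086 - 24 = -6796110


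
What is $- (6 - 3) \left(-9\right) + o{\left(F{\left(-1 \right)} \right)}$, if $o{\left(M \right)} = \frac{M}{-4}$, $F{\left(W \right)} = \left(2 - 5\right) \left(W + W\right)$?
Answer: $\frac{51}{2} \approx 25.5$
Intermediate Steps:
$F{\left(W \right)} = - 6 W$ ($F{\left(W \right)} = - 3 \cdot 2 W = - 6 W$)
$o{\left(M \right)} = - \frac{M}{4}$ ($o{\left(M \right)} = M \left(- \frac{1}{4}\right) = - \frac{M}{4}$)
$- (6 - 3) \left(-9\right) + o{\left(F{\left(-1 \right)} \right)} = - (6 - 3) \left(-9\right) - \frac{\left(-6\right) \left(-1\right)}{4} = \left(-1\right) 3 \left(-9\right) - \frac{3}{2} = \left(-3\right) \left(-9\right) - \frac{3}{2} = 27 - \frac{3}{2} = \frac{51}{2}$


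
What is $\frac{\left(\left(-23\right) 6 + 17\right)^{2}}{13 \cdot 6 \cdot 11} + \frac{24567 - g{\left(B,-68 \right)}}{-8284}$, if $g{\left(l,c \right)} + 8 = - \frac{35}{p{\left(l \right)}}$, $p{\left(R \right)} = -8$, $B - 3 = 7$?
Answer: $\frac{36437981}{2584608} \approx 14.098$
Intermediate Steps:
$B = 10$ ($B = 3 + 7 = 10$)
$g{\left(l,c \right)} = - \frac{29}{8}$ ($g{\left(l,c \right)} = -8 - \frac{35}{-8} = -8 - - \frac{35}{8} = -8 + \frac{35}{8} = - \frac{29}{8}$)
$\frac{\left(\left(-23\right) 6 + 17\right)^{2}}{13 \cdot 6 \cdot 11} + \frac{24567 - g{\left(B,-68 \right)}}{-8284} = \frac{\left(\left(-23\right) 6 + 17\right)^{2}}{13 \cdot 6 \cdot 11} + \frac{24567 - - \frac{29}{8}}{-8284} = \frac{\left(-138 + 17\right)^{2}}{78 \cdot 11} + \left(24567 + \frac{29}{8}\right) \left(- \frac{1}{8284}\right) = \frac{\left(-121\right)^{2}}{858} + \frac{196565}{8} \left(- \frac{1}{8284}\right) = 14641 \cdot \frac{1}{858} - \frac{196565}{66272} = \frac{1331}{78} - \frac{196565}{66272} = \frac{36437981}{2584608}$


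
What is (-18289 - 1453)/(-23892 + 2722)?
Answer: 9871/10585 ≈ 0.93255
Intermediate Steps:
(-18289 - 1453)/(-23892 + 2722) = -19742/(-21170) = -19742*(-1/21170) = 9871/10585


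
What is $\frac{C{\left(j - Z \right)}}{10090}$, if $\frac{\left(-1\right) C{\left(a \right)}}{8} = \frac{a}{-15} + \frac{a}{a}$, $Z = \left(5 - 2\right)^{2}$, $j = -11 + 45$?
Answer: $\frac{8}{15135} \approx 0.00052858$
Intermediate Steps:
$j = 34$
$Z = 9$ ($Z = 3^{2} = 9$)
$C{\left(a \right)} = -8 + \frac{8 a}{15}$ ($C{\left(a \right)} = - 8 \left(\frac{a}{-15} + \frac{a}{a}\right) = - 8 \left(a \left(- \frac{1}{15}\right) + 1\right) = - 8 \left(- \frac{a}{15} + 1\right) = - 8 \left(1 - \frac{a}{15}\right) = -8 + \frac{8 a}{15}$)
$\frac{C{\left(j - Z \right)}}{10090} = \frac{-8 + \frac{8 \left(34 - 9\right)}{15}}{10090} = \left(-8 + \frac{8 \left(34 - 9\right)}{15}\right) \frac{1}{10090} = \left(-8 + \frac{8}{15} \cdot 25\right) \frac{1}{10090} = \left(-8 + \frac{40}{3}\right) \frac{1}{10090} = \frac{16}{3} \cdot \frac{1}{10090} = \frac{8}{15135}$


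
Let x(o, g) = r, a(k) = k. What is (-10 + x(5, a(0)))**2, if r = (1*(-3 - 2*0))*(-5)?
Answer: 25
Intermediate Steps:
r = 15 (r = (1*(-3 + 0))*(-5) = (1*(-3))*(-5) = -3*(-5) = 15)
x(o, g) = 15
(-10 + x(5, a(0)))**2 = (-10 + 15)**2 = 5**2 = 25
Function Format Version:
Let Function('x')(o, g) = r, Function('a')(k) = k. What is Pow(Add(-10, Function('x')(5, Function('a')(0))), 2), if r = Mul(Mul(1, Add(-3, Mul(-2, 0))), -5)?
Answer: 25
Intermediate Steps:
r = 15 (r = Mul(Mul(1, Add(-3, 0)), -5) = Mul(Mul(1, -3), -5) = Mul(-3, -5) = 15)
Function('x')(o, g) = 15
Pow(Add(-10, Function('x')(5, Function('a')(0))), 2) = Pow(Add(-10, 15), 2) = Pow(5, 2) = 25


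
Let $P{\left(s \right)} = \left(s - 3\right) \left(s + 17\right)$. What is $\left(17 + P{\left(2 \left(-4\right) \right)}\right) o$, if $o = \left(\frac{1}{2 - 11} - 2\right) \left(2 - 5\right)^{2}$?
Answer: $1558$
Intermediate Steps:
$P{\left(s \right)} = \left(-3 + s\right) \left(17 + s\right)$
$o = -19$ ($o = \left(\frac{1}{-9} - 2\right) \left(-3\right)^{2} = \left(- \frac{1}{9} - 2\right) 9 = \left(- \frac{19}{9}\right) 9 = -19$)
$\left(17 + P{\left(2 \left(-4\right) \right)}\right) o = \left(17 + \left(-51 + \left(2 \left(-4\right)\right)^{2} + 14 \cdot 2 \left(-4\right)\right)\right) \left(-19\right) = \left(17 + \left(-51 + \left(-8\right)^{2} + 14 \left(-8\right)\right)\right) \left(-19\right) = \left(17 - 99\right) \left(-19\right) = \left(-82\right) \left(-19\right) = 1558$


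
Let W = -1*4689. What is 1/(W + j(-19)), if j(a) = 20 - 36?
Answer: -1/4705 ≈ -0.00021254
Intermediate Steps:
j(a) = -16
W = -4689
1/(W + j(-19)) = 1/(-4689 - 16) = 1/(-4705) = -1/4705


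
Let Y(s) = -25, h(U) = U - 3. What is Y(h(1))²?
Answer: 625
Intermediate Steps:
h(U) = -3 + U
Y(h(1))² = (-25)² = 625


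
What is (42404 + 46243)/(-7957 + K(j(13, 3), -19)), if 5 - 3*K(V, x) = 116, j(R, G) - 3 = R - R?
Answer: -88647/7994 ≈ -11.089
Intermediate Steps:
j(R, G) = 3 (j(R, G) = 3 + (R - R) = 3 + 0 = 3)
K(V, x) = -37 (K(V, x) = 5/3 - ⅓*116 = 5/3 - 116/3 = -37)
(42404 + 46243)/(-7957 + K(j(13, 3), -19)) = (42404 + 46243)/(-7957 - 37) = 88647/(-7994) = 88647*(-1/7994) = -88647/7994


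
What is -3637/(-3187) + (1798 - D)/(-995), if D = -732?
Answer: -888859/634213 ≈ -1.4015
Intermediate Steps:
-3637/(-3187) + (1798 - D)/(-995) = -3637/(-3187) + (1798 - 1*(-732))/(-995) = -3637*(-1/3187) + (1798 + 732)*(-1/995) = 3637/3187 + 2530*(-1/995) = 3637/3187 - 506/199 = -888859/634213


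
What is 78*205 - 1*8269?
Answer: 7721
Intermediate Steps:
78*205 - 1*8269 = 15990 - 8269 = 7721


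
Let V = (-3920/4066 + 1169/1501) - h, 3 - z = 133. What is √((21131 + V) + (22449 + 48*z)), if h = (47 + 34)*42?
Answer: √875412642359663/160607 ≈ 184.22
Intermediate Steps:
z = -130 (z = 3 - 1*133 = 3 - 133 = -130)
h = 3402 (h = 81*42 = 3402)
V = -546414771/160607 (V = (-3920/4066 + 1169/1501) - 1*3402 = (-3920*1/4066 + 1169*(1/1501)) - 3402 = (-1960/2033 + 1169/1501) - 3402 = -29757/160607 - 3402 = -546414771/160607 ≈ -3402.2)
√((21131 + V) + (22449 + 48*z)) = √((21131 - 546414771/160607) + (22449 + 48*(-130))) = √(2847371746/160607 + (22449 - 6240)) = √(2847371746/160607 + 16209) = √(5450650609/160607) = √875412642359663/160607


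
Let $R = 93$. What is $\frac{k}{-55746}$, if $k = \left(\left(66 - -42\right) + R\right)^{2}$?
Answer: $- \frac{4489}{6194} \approx -0.72473$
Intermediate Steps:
$k = 40401$ ($k = \left(\left(66 - -42\right) + 93\right)^{2} = \left(\left(66 + 42\right) + 93\right)^{2} = \left(108 + 93\right)^{2} = 201^{2} = 40401$)
$\frac{k}{-55746} = \frac{40401}{-55746} = 40401 \left(- \frac{1}{55746}\right) = - \frac{4489}{6194}$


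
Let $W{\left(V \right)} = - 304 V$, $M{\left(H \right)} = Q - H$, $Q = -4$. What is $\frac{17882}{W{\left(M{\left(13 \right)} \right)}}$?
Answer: $\frac{8941}{2584} \approx 3.4601$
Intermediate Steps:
$M{\left(H \right)} = -4 - H$
$\frac{17882}{W{\left(M{\left(13 \right)} \right)}} = \frac{17882}{\left(-304\right) \left(-4 - 13\right)} = \frac{17882}{\left(-304\right) \left(-17\right)} = \frac{17882}{5168} = 17882 \cdot \frac{1}{5168} = \frac{8941}{2584}$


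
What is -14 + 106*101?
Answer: 10692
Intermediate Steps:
-14 + 106*101 = -14 + 10706 = 10692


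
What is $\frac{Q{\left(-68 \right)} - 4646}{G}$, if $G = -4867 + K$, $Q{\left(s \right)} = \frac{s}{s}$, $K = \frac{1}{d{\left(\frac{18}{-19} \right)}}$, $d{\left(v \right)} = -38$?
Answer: $\frac{176510}{184947} \approx 0.95438$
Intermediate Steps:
$K = - \frac{1}{38}$ ($K = \frac{1}{-38} = - \frac{1}{38} \approx -0.026316$)
$Q{\left(s \right)} = 1$
$G = - \frac{184947}{38}$ ($G = -4867 - \frac{1}{38} = - \frac{184947}{38} \approx -4867.0$)
$\frac{Q{\left(-68 \right)} - 4646}{G} = \frac{1 - 4646}{- \frac{184947}{38}} = \left(-4645\right) \left(- \frac{38}{184947}\right) = \frac{176510}{184947}$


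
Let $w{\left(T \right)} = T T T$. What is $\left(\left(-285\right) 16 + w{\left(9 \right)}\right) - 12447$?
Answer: $-16278$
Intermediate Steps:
$w{\left(T \right)} = T^{3}$ ($w{\left(T \right)} = T^{2} T = T^{3}$)
$\left(\left(-285\right) 16 + w{\left(9 \right)}\right) - 12447 = \left(\left(-285\right) 16 + 9^{3}\right) - 12447 = \left(-4560 + 729\right) - 12447 = -3831 - 12447 = -16278$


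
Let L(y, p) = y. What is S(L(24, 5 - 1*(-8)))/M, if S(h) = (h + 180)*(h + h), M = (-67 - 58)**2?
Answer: 9792/15625 ≈ 0.62669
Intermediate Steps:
M = 15625 (M = (-125)**2 = 15625)
S(h) = 2*h*(180 + h) (S(h) = (180 + h)*(2*h) = 2*h*(180 + h))
S(L(24, 5 - 1*(-8)))/M = (2*24*(180 + 24))/15625 = (2*24*204)*(1/15625) = 9792*(1/15625) = 9792/15625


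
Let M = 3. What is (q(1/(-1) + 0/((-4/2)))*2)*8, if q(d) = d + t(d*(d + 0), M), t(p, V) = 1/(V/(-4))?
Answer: -112/3 ≈ -37.333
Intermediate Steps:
t(p, V) = -4/V (t(p, V) = 1/(V*(-1/4)) = 1/(-V/4) = -4/V)
q(d) = -4/3 + d (q(d) = d - 4/3 = -4/3 + d)
(q(1/(-1) + 0/((-4/2)))*2)*8 = ((-4/3 + (1/(-1) + 0/((-4/2))))*2)*8 = ((-4/3 + (1*(-1) + 0/((-4*1/2))))*2)*8 = ((-4/3 + (-1 + 0/(-2)))*2)*8 = ((-4/3 + (-1 + 0*(-1/2)))*2)*8 = ((-4/3 + (-1 + 0))*2)*8 = ((-4/3 - 1)*2)*8 = -7/3*2*8 = -14/3*8 = -112/3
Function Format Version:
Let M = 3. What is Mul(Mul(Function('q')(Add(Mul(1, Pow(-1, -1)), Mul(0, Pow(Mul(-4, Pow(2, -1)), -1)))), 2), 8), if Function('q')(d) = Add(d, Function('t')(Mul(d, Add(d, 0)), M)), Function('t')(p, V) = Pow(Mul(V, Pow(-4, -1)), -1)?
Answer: Rational(-112, 3) ≈ -37.333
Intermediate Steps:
Function('t')(p, V) = Mul(-4, Pow(V, -1)) (Function('t')(p, V) = Pow(Mul(V, Rational(-1, 4)), -1) = Pow(Mul(Rational(-1, 4), V), -1) = Mul(-4, Pow(V, -1)))
Function('q')(d) = Add(Rational(-4, 3), d) (Function('q')(d) = Add(d, Mul(-4, Pow(3, -1))) = Add(d, Mul(-4, Rational(1, 3))) = Add(d, Rational(-4, 3)) = Add(Rational(-4, 3), d))
Mul(Mul(Function('q')(Add(Mul(1, Pow(-1, -1)), Mul(0, Pow(Mul(-4, Pow(2, -1)), -1)))), 2), 8) = Mul(Mul(Add(Rational(-4, 3), Add(Mul(1, Pow(-1, -1)), Mul(0, Pow(Mul(-4, Pow(2, -1)), -1)))), 2), 8) = Mul(Mul(Add(Rational(-4, 3), Add(Mul(1, -1), Mul(0, Pow(Mul(-4, Rational(1, 2)), -1)))), 2), 8) = Mul(Mul(Add(Rational(-4, 3), Add(-1, Mul(0, Pow(-2, -1)))), 2), 8) = Mul(Mul(Add(Rational(-4, 3), Add(-1, Mul(0, Rational(-1, 2)))), 2), 8) = Mul(Mul(Add(Rational(-4, 3), Add(-1, 0)), 2), 8) = Mul(Mul(Add(Rational(-4, 3), -1), 2), 8) = Mul(Mul(Rational(-7, 3), 2), 8) = Mul(Rational(-14, 3), 8) = Rational(-112, 3)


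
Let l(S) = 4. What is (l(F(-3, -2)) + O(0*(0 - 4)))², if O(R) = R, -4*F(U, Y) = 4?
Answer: 16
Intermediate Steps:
F(U, Y) = -1 (F(U, Y) = -¼*4 = -1)
(l(F(-3, -2)) + O(0*(0 - 4)))² = (4 + 0*(0 - 4))² = (4 + 0*(-4))² = (4 + 0)² = 4² = 16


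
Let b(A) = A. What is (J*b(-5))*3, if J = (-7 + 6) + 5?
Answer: -60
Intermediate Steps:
J = 4 (J = -1 + 5 = 4)
(J*b(-5))*3 = (4*(-5))*3 = -20*3 = -60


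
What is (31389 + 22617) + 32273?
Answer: 86279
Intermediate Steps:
(31389 + 22617) + 32273 = 54006 + 32273 = 86279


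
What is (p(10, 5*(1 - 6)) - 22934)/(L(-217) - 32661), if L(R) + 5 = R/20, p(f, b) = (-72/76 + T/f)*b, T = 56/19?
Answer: 8708720/12417203 ≈ 0.70134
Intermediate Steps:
T = 56/19 (T = 56*(1/19) = 56/19 ≈ 2.9474)
p(f, b) = b*(-18/19 + 56/(19*f)) (p(f, b) = (-72/76 + 56/(19*f))*b = (-72*1/76 + 56/(19*f))*b = (-18/19 + 56/(19*f))*b = b*(-18/19 + 56/(19*f)))
L(R) = -5 + R/20
(p(10, 5*(1 - 6)) - 22934)/(L(-217) - 32661) = ((2/19)*(5*(1 - 6))*(28 - 9*10)/10 - 22934)/((-5 + (1/20)*(-217)) - 32661) = ((2/19)*(5*(-5))*(1/10)*(28 - 90) - 22934)/((-5 - 217/20) - 32661) = ((2/19)*(-25)*(1/10)*(-62) - 22934)/(-317/20 - 32661) = (310/19 - 22934)/(-653537/20) = -435436/19*(-20/653537) = 8708720/12417203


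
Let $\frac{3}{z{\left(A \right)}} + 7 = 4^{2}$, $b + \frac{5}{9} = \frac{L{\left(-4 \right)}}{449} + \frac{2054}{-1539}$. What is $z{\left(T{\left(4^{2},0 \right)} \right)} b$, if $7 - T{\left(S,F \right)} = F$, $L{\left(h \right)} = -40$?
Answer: $- \frac{1367701}{2073033} \approx -0.65976$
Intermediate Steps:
$T{\left(S,F \right)} = 7 - F$
$b = - \frac{1367701}{691011}$ ($b = - \frac{5}{9} + \left(- \frac{40}{449} + \frac{2054}{-1539}\right) = - \frac{5}{9} + \left(\left(-40\right) \frac{1}{449} + 2054 \left(- \frac{1}{1539}\right)\right) = - \frac{5}{9} - \frac{983806}{691011} = - \frac{1367701}{691011} \approx -1.9793$)
$z{\left(A \right)} = \frac{1}{3}$ ($z{\left(A \right)} = \frac{3}{-7 + 4^{2}} = \frac{3}{-7 + 16} = \frac{3}{9} = 3 \cdot \frac{1}{9} = \frac{1}{3}$)
$z{\left(T{\left(4^{2},0 \right)} \right)} b = \frac{1}{3} \left(- \frac{1367701}{691011}\right) = - \frac{1367701}{2073033}$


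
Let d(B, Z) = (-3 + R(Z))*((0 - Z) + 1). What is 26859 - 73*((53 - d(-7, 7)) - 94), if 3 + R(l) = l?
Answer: 29414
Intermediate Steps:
R(l) = -3 + l
d(B, Z) = (1 - Z)*(-6 + Z) (d(B, Z) = (-3 + (-3 + Z))*((0 - Z) + 1) = (-6 + Z)*(-Z + 1) = (-6 + Z)*(1 - Z) = (1 - Z)*(-6 + Z))
26859 - 73*((53 - d(-7, 7)) - 94) = 26859 - 73*((53 - (-6 - 1*7² + 7*7)) - 94) = 26859 - 73*((53 - (-6 - 1*49 + 49)) - 94) = 26859 - 73*((53 - (-6 - 49 + 49)) - 94) = 26859 - 73*((53 - 1*(-6)) - 94) = 26859 - 73*((53 + 6) - 94) = 26859 - 73*(59 - 94) = 26859 - 73*(-35) = 26859 - 1*(-2555) = 26859 + 2555 = 29414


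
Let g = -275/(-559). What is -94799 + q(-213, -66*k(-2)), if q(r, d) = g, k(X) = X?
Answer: -52992366/559 ≈ -94799.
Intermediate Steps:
g = 275/559 (g = -275*(-1/559) = 275/559 ≈ 0.49195)
q(r, d) = 275/559
-94799 + q(-213, -66*k(-2)) = -94799 + 275/559 = -52992366/559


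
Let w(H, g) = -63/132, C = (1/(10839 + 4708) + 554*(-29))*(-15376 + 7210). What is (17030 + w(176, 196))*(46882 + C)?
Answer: 382220575801274695/171017 ≈ 2.2350e+12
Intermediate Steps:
C = 2039687972766/15547 (C = (1/15547 - 16066)*(-8166) = -249778101/15547*(-8166) = 2039687972766/15547 ≈ 1.3120e+8)
w(H, g) = -21/44 (w(H, g) = -63*1/132 = -21/44)
(17030 + w(176, 196))*(46882 + C) = (17030 - 21/44)*(46882 + 2039687972766/15547) = (749299/44)*(2040416847220/15547) = 382220575801274695/171017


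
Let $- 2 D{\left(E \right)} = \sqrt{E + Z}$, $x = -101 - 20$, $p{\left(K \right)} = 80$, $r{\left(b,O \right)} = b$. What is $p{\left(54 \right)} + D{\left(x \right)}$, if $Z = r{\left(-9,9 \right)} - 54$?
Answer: $80 - i \sqrt{46} \approx 80.0 - 6.7823 i$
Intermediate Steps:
$Z = -63$ ($Z = -9 - 54 = -63$)
$x = -121$ ($x = -101 - 20 = -121$)
$D{\left(E \right)} = - \frac{\sqrt{-63 + E}}{2}$ ($D{\left(E \right)} = - \frac{\sqrt{E - 63}}{2} = - \frac{\sqrt{-63 + E}}{2}$)
$p{\left(54 \right)} + D{\left(x \right)} = 80 - \frac{\sqrt{-63 - 121}}{2} = 80 - \frac{\sqrt{-184}}{2} = 80 - \frac{2 i \sqrt{46}}{2} = 80 - i \sqrt{46}$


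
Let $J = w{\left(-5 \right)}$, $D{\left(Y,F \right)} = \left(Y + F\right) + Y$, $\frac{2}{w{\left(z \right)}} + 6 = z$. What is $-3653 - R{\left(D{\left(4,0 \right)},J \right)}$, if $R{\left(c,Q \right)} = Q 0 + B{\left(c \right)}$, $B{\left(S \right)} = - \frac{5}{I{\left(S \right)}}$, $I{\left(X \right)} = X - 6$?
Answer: $- \frac{7301}{2} \approx -3650.5$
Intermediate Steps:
$w{\left(z \right)} = \frac{2}{-6 + z}$
$I{\left(X \right)} = -6 + X$ ($I{\left(X \right)} = X - 6 = -6 + X$)
$D{\left(Y,F \right)} = F + 2 Y$ ($D{\left(Y,F \right)} = \left(F + Y\right) + Y = F + 2 Y$)
$J = - \frac{2}{11}$ ($J = \frac{2}{-6 - 5} = \frac{2}{-11} = 2 \left(- \frac{1}{11}\right) = - \frac{2}{11} \approx -0.18182$)
$B{\left(S \right)} = - \frac{5}{-6 + S}$
$R{\left(c,Q \right)} = - \frac{5}{-6 + c}$ ($R{\left(c,Q \right)} = Q 0 - \frac{5}{-6 + c} = 0 - \frac{5}{-6 + c} = - \frac{5}{-6 + c}$)
$-3653 - R{\left(D{\left(4,0 \right)},J \right)} = -3653 - - \frac{5}{-6 + \left(0 + 2 \cdot 4\right)} = -3653 - - \frac{5}{-6 + \left(0 + 8\right)} = -3653 - - \frac{5}{-6 + 8} = -3653 - - \frac{5}{2} = -3653 + \frac{5}{2} = - \frac{7301}{2}$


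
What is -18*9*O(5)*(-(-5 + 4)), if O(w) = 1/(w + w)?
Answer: -81/5 ≈ -16.200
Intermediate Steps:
O(w) = 1/(2*w)
-18*9*O(5)*(-(-5 + 4)) = -18*9*((½)/5)*(-(-5 + 4)) = -18*9*((½)*(⅕))*(-1*(-1)) = -18*9*(⅒) = -81/5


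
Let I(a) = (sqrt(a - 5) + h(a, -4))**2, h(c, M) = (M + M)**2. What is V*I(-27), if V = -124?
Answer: -503936 - 63488*I*sqrt(2) ≈ -5.0394e+5 - 89786.0*I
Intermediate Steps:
h(c, M) = 4*M**2 (h(c, M) = (2*M)**2 = 4*M**2)
I(a) = (64 + sqrt(-5 + a))**2 (I(a) = (sqrt(a - 5) + 4*(-4)**2)**2 = (sqrt(-5 + a) + 4*16)**2 = (sqrt(-5 + a) + 64)**2 = (64 + sqrt(-5 + a))**2)
V*I(-27) = -124*(64 + sqrt(-5 - 27))**2 = -124*(64 + sqrt(-32))**2 = -124*(64 + 4*I*sqrt(2))**2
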